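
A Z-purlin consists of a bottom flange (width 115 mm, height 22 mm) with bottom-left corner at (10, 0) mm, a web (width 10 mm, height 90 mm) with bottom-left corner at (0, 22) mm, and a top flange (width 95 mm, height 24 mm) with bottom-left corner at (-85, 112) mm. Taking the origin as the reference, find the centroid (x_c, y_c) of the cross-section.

bottom flange: A = 115 × 22 = 2530.00, centroid at (67.50, 11.00).
web: A = 10 × 90 = 900.00, centroid at (5.00, 67.00).
top flange: A = 95 × 24 = 2280.00, centroid at (-37.50, 124.00).
ΣA = 5710.00 mm²
ΣAx_c = (2530.00)(67.50) + (900.00)(5.00) + (2280.00)(-37.50) = 89775.00 mm³
ΣAy_c = (2530.00)(11.00) + (900.00)(67.00) + (2280.00)(124.00) = 370850.00 mm³
x_c = 89775.00 / 5710.00 = 15.72 mm
y_c = 370850.00 / 5710.00 = 64.95 mm

x_c = 15.72 mm, y_c = 64.95 mm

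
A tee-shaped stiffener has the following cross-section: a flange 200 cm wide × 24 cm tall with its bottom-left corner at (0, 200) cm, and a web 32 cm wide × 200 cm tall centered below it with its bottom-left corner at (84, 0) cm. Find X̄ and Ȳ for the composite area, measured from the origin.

web: A = 32 × 200 = 6400.00, centroid at (100.00, 100.00).
flange: A = 200 × 24 = 4800.00, centroid at (100.00, 212.00).
ΣA = 11200.00 cm²
ΣAX̄ = (6400.00)(100.00) + (4800.00)(100.00) = 1120000.00 cm³
ΣAȲ = (6400.00)(100.00) + (4800.00)(212.00) = 1657600.00 cm³
X̄ = 1120000.00 / 11200.00 = 100.00 cm
Ȳ = 1657600.00 / 11200.00 = 148.00 cm

X̄ = 100.00 cm, Ȳ = 148.00 cm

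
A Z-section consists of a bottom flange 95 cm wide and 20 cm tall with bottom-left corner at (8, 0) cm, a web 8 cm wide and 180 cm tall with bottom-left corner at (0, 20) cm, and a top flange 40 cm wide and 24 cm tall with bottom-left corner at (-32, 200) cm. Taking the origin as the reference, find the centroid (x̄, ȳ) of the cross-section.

x̄ = 23.18 cm, ȳ = 88.59 cm

bottom flange: A = 95 × 20 = 1900.00, centroid at (55.50, 10.00).
web: A = 8 × 180 = 1440.00, centroid at (4.00, 110.00).
top flange: A = 40 × 24 = 960.00, centroid at (-12.00, 212.00).
ΣA = 4300.00 cm²
ΣAx̄ = (1900.00)(55.50) + (1440.00)(4.00) + (960.00)(-12.00) = 99690.00 cm³
ΣAȳ = (1900.00)(10.00) + (1440.00)(110.00) + (960.00)(212.00) = 380920.00 cm³
x̄ = 99690.00 / 4300.00 = 23.18 cm
ȳ = 380920.00 / 4300.00 = 88.59 cm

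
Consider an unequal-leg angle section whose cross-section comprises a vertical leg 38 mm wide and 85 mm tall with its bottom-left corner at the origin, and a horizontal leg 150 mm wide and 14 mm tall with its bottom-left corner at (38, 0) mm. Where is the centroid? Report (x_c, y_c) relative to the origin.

x_c = 56.04 mm, y_c = 28.51 mm

Part | A | x̄ᵢ | ȳᵢ | A·x̄ᵢ | A·ȳᵢ
vertical leg | 3230.00 | 19.00 | 42.50 | 61370.00 | 137275.00
horizontal leg | 2100.00 | 113.00 | 7.00 | 237300.00 | 14700.00
Σ | 5330.00 |  |  | 298670.00 | 151975.00
x_c = 298670.00 / 5330.00 = 56.04 mm
y_c = 151975.00 / 5330.00 = 28.51 mm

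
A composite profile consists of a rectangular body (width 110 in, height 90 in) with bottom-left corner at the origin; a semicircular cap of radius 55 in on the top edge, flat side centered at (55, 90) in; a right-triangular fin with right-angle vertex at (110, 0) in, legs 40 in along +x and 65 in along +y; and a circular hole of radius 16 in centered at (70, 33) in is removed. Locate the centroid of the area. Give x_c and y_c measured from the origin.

x_c = 60.07 in, y_c = 65.07 in

rectangular body: A = 110 × 90 = 9900.00, centroid at (55.00, 45.00).
semicircular top: A = ½π·55² = 4751.66, centroid at (55.00, 113.34).
triangular fin: A = ½·40·65 = 1300.00, centroid at (123.33, 21.67).
hole: A = −π·16² = -804.25, centroid at (70.00, 33.00).
ΣA = 15147.41 in²
ΣAx_c = (9900.00)(55.00) + (4751.66)(55.00) + (1300.00)(123.33) + (-804.25)(70.00) = 909877.23 in³
ΣAy_c = (9900.00)(45.00) + (4751.66)(113.34) + (1300.00)(21.67) + (-804.25)(33.00) = 985692.46 in³
x_c = 909877.23 / 15147.41 = 60.07 in
y_c = 985692.46 / 15147.41 = 65.07 in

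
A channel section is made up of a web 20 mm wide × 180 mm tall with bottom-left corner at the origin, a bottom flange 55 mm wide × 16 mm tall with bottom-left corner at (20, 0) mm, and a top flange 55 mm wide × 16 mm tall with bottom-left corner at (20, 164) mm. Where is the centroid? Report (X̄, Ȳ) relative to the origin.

X̄ = 22.31 mm, Ȳ = 90.00 mm

Part | A | x̄ᵢ | ȳᵢ | A·x̄ᵢ | A·ȳᵢ
web | 3600.00 | 10.00 | 90.00 | 36000.00 | 324000.00
bottom flange | 880.00 | 47.50 | 8.00 | 41800.00 | 7040.00
top flange | 880.00 | 47.50 | 172.00 | 41800.00 | 151360.00
Σ | 5360.00 |  |  | 119600.00 | 482400.00
X̄ = 119600.00 / 5360.00 = 22.31 mm
Ȳ = 482400.00 / 5360.00 = 90.00 mm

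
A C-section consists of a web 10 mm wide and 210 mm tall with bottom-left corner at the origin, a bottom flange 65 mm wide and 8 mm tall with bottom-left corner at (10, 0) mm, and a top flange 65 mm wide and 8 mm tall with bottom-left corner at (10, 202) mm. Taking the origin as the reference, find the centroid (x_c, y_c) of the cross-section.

x_c = 17.42 mm, y_c = 105.00 mm

Part | A | x̄ᵢ | ȳᵢ | A·x̄ᵢ | A·ȳᵢ
web | 2100.00 | 5.00 | 105.00 | 10500.00 | 220500.00
bottom flange | 520.00 | 42.50 | 4.00 | 22100.00 | 2080.00
top flange | 520.00 | 42.50 | 206.00 | 22100.00 | 107120.00
Σ | 3140.00 |  |  | 54700.00 | 329700.00
x_c = 54700.00 / 3140.00 = 17.42 mm
y_c = 329700.00 / 3140.00 = 105.00 mm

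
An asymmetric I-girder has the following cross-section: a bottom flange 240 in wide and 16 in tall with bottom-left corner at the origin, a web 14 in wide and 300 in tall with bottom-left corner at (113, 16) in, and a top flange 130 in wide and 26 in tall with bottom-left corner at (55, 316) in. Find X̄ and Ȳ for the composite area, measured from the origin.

bottom flange: A = 240 × 16 = 3840.00, centroid at (120.00, 8.00).
web: A = 14 × 300 = 4200.00, centroid at (120.00, 166.00).
top flange: A = 130 × 26 = 3380.00, centroid at (120.00, 329.00).
ΣA = 11420.00 in², ΣAX̄ = 1370400.00 in³, ΣAȲ = 1839940.00 in³.
X̄ = 1370400.00/11420.00 = 120.00 in; Ȳ = 1839940.00/11420.00 = 161.12 in.

X̄ = 120.00 in, Ȳ = 161.12 in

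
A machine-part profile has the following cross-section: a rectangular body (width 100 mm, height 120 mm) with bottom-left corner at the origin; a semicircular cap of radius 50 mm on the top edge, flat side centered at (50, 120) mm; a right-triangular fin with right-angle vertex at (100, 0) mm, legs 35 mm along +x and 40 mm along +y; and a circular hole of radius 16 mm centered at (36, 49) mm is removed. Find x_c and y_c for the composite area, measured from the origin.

x_c = 53.44 mm, y_c = 78.65 mm

rectangular body: A = 100 × 120 = 12000.00, centroid at (50.00, 60.00).
semicircular top: A = ½π·50² = 3926.99, centroid at (50.00, 141.22).
triangular fin: A = ½·35·40 = 700.00, centroid at (111.67, 13.33).
hole: A = −π·16² = -804.25, centroid at (36.00, 49.00).
ΣA = 15822.74 mm²
ΣAx_c = (12000.00)(50.00) + (3926.99)(50.00) + (700.00)(111.67) + (-804.25)(36.00) = 845563.29 mm³
ΣAy_c = (12000.00)(60.00) + (3926.99)(141.22) + (700.00)(13.33) + (-804.25)(49.00) = 1244497.43 mm³
x_c = 845563.29 / 15822.74 = 53.44 mm
y_c = 1244497.43 / 15822.74 = 78.65 mm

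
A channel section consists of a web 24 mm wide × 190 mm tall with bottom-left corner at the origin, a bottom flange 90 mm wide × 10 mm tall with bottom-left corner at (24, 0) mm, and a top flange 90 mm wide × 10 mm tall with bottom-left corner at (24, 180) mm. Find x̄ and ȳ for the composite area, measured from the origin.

Part | A | x̄ᵢ | ȳᵢ | A·x̄ᵢ | A·ȳᵢ
web | 4560.00 | 12.00 | 95.00 | 54720.00 | 433200.00
bottom flange | 900.00 | 69.00 | 5.00 | 62100.00 | 4500.00
top flange | 900.00 | 69.00 | 185.00 | 62100.00 | 166500.00
Σ | 6360.00 |  |  | 178920.00 | 604200.00
x̄ = 178920.00 / 6360.00 = 28.13 mm
ȳ = 604200.00 / 6360.00 = 95.00 mm

x̄ = 28.13 mm, ȳ = 95.00 mm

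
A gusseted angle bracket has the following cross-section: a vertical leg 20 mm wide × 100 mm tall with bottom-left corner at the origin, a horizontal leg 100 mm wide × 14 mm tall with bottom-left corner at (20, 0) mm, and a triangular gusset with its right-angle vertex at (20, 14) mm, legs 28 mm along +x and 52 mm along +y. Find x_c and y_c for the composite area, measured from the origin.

x_c = 33.76 mm, y_c = 32.12 mm

Part | A | x̄ᵢ | ȳᵢ | A·x̄ᵢ | A·ȳᵢ
vertical leg | 2000.00 | 10.00 | 50.00 | 20000.00 | 100000.00
horizontal leg | 1400.00 | 70.00 | 7.00 | 98000.00 | 9800.00
gusset | 728.00 | 29.33 | 31.33 | 21354.67 | 22810.67
Σ | 4128.00 |  |  | 139354.67 | 132610.67
x_c = 139354.67 / 4128.00 = 33.76 mm
y_c = 132610.67 / 4128.00 = 32.12 mm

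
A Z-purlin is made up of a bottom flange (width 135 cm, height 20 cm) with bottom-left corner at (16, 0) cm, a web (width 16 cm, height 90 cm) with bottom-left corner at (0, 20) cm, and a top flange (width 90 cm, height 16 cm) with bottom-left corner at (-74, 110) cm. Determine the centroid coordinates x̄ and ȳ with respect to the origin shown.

x̄ = 34.98 cm, ȳ = 52.06 cm

bottom flange: A = 135 × 20 = 2700.00, centroid at (83.50, 10.00).
web: A = 16 × 90 = 1440.00, centroid at (8.00, 65.00).
top flange: A = 90 × 16 = 1440.00, centroid at (-29.00, 118.00).
ΣA = 5580.00 cm², ΣAx̄ = 195210.00 cm³, ΣAȳ = 290520.00 cm³.
x̄ = 195210.00/5580.00 = 34.98 cm; ȳ = 290520.00/5580.00 = 52.06 cm.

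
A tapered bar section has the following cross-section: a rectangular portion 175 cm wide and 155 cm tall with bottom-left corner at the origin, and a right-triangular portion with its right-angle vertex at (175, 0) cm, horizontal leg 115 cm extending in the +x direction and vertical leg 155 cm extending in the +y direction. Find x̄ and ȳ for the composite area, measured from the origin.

Part | A | x̄ᵢ | ȳᵢ | A·x̄ᵢ | A·ȳᵢ
rectangular portion | 27125.00 | 87.50 | 77.50 | 2373437.50 | 2102187.50
triangular portion | 8912.50 | 213.33 | 51.67 | 1901333.33 | 460479.17
Σ | 36037.50 |  |  | 4274770.83 | 2562666.67
x̄ = 4274770.83 / 36037.50 = 118.62 cm
ȳ = 2562666.67 / 36037.50 = 71.11 cm

x̄ = 118.62 cm, ȳ = 71.11 cm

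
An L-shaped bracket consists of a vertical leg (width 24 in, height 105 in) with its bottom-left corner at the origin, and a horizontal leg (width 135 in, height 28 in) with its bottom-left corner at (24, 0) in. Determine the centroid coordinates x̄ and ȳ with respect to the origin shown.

x̄ = 59.70 in, ȳ = 29.40 in

vertical leg: A = 24 × 105 = 2520.00, centroid at (12.00, 52.50).
horizontal leg: A = 135 × 28 = 3780.00, centroid at (91.50, 14.00).
ΣA = 6300.00 in²
ΣAx̄ = (2520.00)(12.00) + (3780.00)(91.50) = 376110.00 in³
ΣAȳ = (2520.00)(52.50) + (3780.00)(14.00) = 185220.00 in³
x̄ = 376110.00 / 6300.00 = 59.70 in
ȳ = 185220.00 / 6300.00 = 29.40 in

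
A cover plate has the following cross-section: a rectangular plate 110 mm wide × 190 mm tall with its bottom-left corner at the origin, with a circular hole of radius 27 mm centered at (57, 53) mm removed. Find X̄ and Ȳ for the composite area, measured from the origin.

plate: A = 110 × 190 = 20900.00, centroid at (55.00, 95.00).
hole: A = −π·27² = -2290.22, centroid at (57.00, 53.00).
ΣA = 18609.78 mm²
ΣAX̄ = (20900.00)(55.00) + (-2290.22)(57.00) = 1018957.40 mm³
ΣAȲ = (20900.00)(95.00) + (-2290.22)(53.00) = 1864118.28 mm³
X̄ = 1018957.40 / 18609.78 = 54.75 mm
Ȳ = 1864118.28 / 18609.78 = 100.17 mm

X̄ = 54.75 mm, Ȳ = 100.17 mm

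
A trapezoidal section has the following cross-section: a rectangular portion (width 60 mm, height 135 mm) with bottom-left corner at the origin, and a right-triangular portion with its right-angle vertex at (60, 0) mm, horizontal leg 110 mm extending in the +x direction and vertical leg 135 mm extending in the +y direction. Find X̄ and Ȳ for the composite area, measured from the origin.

Part | A | x̄ᵢ | ȳᵢ | A·x̄ᵢ | A·ȳᵢ
rectangular portion | 8100.00 | 30.00 | 67.50 | 243000.00 | 546750.00
triangular portion | 7425.00 | 96.67 | 45.00 | 717750.00 | 334125.00
Σ | 15525.00 |  |  | 960750.00 | 880875.00
X̄ = 960750.00 / 15525.00 = 61.88 mm
Ȳ = 880875.00 / 15525.00 = 56.74 mm

X̄ = 61.88 mm, Ȳ = 56.74 mm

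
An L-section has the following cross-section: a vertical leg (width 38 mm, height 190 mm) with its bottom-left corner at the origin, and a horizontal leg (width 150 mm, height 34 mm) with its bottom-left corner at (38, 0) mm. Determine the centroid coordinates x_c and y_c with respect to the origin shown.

x_c = 57.91 mm, y_c = 62.71 mm

vertical leg: A = 38 × 190 = 7220.00, centroid at (19.00, 95.00).
horizontal leg: A = 150 × 34 = 5100.00, centroid at (113.00, 17.00).
ΣA = 12320.00 mm²
ΣAx_c = (7220.00)(19.00) + (5100.00)(113.00) = 713480.00 mm³
ΣAy_c = (7220.00)(95.00) + (5100.00)(17.00) = 772600.00 mm³
x_c = 713480.00 / 12320.00 = 57.91 mm
y_c = 772600.00 / 12320.00 = 62.71 mm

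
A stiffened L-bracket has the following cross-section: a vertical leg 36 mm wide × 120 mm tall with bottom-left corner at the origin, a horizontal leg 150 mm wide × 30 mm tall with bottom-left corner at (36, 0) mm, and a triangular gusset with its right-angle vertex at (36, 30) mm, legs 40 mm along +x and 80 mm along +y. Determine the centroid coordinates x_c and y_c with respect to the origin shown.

vertical leg: A = 36 × 120 = 4320.00, centroid at (18.00, 60.00).
horizontal leg: A = 150 × 30 = 4500.00, centroid at (111.00, 15.00).
gusset: A = ½·40·80 = 1600.00, centroid at (49.33, 56.67).
ΣA = 10420.00 mm²
ΣAx_c = (4320.00)(18.00) + (4500.00)(111.00) + (1600.00)(49.33) = 656193.33 mm³
ΣAy_c = (4320.00)(60.00) + (4500.00)(15.00) + (1600.00)(56.67) = 417366.67 mm³
x_c = 656193.33 / 10420.00 = 62.97 mm
y_c = 417366.67 / 10420.00 = 40.05 mm

x_c = 62.97 mm, y_c = 40.05 mm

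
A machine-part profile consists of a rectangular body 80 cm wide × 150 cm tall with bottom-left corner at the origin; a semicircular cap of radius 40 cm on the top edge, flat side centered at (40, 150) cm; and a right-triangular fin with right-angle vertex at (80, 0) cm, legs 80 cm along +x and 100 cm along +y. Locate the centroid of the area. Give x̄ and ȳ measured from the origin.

Part | A | x̄ᵢ | ȳᵢ | A·x̄ᵢ | A·ȳᵢ
rectangular body | 12000.00 | 40.00 | 75.00 | 480000.00 | 900000.00
semicircular top | 2513.27 | 40.00 | 166.98 | 100530.96 | 419657.79
triangular fin | 4000.00 | 106.67 | 33.33 | 426666.67 | 133333.33
Σ | 18513.27 |  |  | 1007197.63 | 1452991.12
x̄ = 1007197.63 / 18513.27 = 54.40 cm
ȳ = 1452991.12 / 18513.27 = 78.48 cm

x̄ = 54.40 cm, ȳ = 78.48 cm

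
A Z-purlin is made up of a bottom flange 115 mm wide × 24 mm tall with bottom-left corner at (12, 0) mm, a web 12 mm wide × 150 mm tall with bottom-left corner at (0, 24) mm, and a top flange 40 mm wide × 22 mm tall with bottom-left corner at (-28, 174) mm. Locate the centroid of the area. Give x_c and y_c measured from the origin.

bottom flange: A = 115 × 24 = 2760.00, centroid at (69.50, 12.00).
web: A = 12 × 150 = 1800.00, centroid at (6.00, 99.00).
top flange: A = 40 × 22 = 880.00, centroid at (-8.00, 185.00).
ΣA = 5440.00 mm²
ΣAx_c = (2760.00)(69.50) + (1800.00)(6.00) + (880.00)(-8.00) = 195580.00 mm³
ΣAy_c = (2760.00)(12.00) + (1800.00)(99.00) + (880.00)(185.00) = 374120.00 mm³
x_c = 195580.00 / 5440.00 = 35.95 mm
y_c = 374120.00 / 5440.00 = 68.77 mm

x_c = 35.95 mm, y_c = 68.77 mm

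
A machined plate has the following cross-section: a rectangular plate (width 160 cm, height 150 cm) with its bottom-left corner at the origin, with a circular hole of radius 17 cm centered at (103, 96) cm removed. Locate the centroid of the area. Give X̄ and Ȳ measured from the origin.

X̄ = 79.10 cm, Ȳ = 74.17 cm

plate: A = 160 × 150 = 24000.00, centroid at (80.00, 75.00).
hole: A = −π·17² = -907.92, centroid at (103.00, 96.00).
ΣA = 23092.08 cm²
ΣAX̄ = (24000.00)(80.00) + (-907.92)(103.00) = 1826484.21 cm³
ΣAȲ = (24000.00)(75.00) + (-907.92)(96.00) = 1712839.65 cm³
X̄ = 1826484.21 / 23092.08 = 79.10 cm
Ȳ = 1712839.65 / 23092.08 = 74.17 cm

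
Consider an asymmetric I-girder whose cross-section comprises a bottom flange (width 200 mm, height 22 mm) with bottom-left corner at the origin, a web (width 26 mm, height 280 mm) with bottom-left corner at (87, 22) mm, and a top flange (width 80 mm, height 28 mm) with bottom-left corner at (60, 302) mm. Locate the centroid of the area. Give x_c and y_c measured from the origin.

x_c = 100.00 mm, y_c = 139.05 mm

bottom flange: A = 200 × 22 = 4400.00, centroid at (100.00, 11.00).
web: A = 26 × 280 = 7280.00, centroid at (100.00, 162.00).
top flange: A = 80 × 28 = 2240.00, centroid at (100.00, 316.00).
ΣA = 13920.00 mm²
ΣAx_c = (4400.00)(100.00) + (7280.00)(100.00) + (2240.00)(100.00) = 1392000.00 mm³
ΣAy_c = (4400.00)(11.00) + (7280.00)(162.00) + (2240.00)(316.00) = 1935600.00 mm³
x_c = 1392000.00 / 13920.00 = 100.00 mm
y_c = 1935600.00 / 13920.00 = 139.05 mm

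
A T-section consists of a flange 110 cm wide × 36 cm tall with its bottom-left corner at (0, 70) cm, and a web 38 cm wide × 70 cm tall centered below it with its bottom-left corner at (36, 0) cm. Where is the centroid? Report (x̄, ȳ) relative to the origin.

web: A = 38 × 70 = 2660.00, centroid at (55.00, 35.00).
flange: A = 110 × 36 = 3960.00, centroid at (55.00, 88.00).
ΣA = 6620.00 cm², ΣAx̄ = 364100.00 cm³, ΣAȳ = 441580.00 cm³.
x̄ = 364100.00/6620.00 = 55.00 cm; ȳ = 441580.00/6620.00 = 66.70 cm.

x̄ = 55.00 cm, ȳ = 66.70 cm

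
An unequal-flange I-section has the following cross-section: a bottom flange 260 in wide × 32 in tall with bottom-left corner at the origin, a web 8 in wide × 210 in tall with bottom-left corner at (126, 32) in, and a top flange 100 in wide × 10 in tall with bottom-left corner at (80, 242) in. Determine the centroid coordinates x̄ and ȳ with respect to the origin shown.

bottom flange: A = 260 × 32 = 8320.00, centroid at (130.00, 16.00).
web: A = 8 × 210 = 1680.00, centroid at (130.00, 137.00).
top flange: A = 100 × 10 = 1000.00, centroid at (130.00, 247.00).
ΣA = 11000.00 in²
ΣAx̄ = (8320.00)(130.00) + (1680.00)(130.00) + (1000.00)(130.00) = 1430000.00 in³
ΣAȳ = (8320.00)(16.00) + (1680.00)(137.00) + (1000.00)(247.00) = 610280.00 in³
x̄ = 1430000.00 / 11000.00 = 130.00 in
ȳ = 610280.00 / 11000.00 = 55.48 in

x̄ = 130.00 in, ȳ = 55.48 in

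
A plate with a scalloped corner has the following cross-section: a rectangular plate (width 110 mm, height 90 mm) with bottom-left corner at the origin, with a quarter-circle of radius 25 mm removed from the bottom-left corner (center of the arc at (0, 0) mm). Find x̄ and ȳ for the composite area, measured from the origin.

x̄ = 57.32 mm, ȳ = 46.79 mm

Part | A | x̄ᵢ | ȳᵢ | A·x̄ᵢ | A·ȳᵢ
plate | 9900.00 | 55.00 | 45.00 | 544500.00 | 445500.00
removed quarter-circle | -490.87 | 10.61 | 10.61 | -5208.33 | -5208.33
Σ | 9409.13 |  |  | 539291.67 | 440291.67
x̄ = 539291.67 / 9409.13 = 57.32 mm
ȳ = 440291.67 / 9409.13 = 46.79 mm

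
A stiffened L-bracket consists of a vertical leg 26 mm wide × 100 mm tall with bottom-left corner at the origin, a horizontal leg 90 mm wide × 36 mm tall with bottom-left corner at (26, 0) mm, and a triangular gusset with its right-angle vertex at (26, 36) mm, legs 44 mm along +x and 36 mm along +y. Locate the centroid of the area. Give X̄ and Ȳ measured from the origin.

vertical leg: A = 26 × 100 = 2600.00, centroid at (13.00, 50.00).
horizontal leg: A = 90 × 36 = 3240.00, centroid at (71.00, 18.00).
gusset: A = ½·44·36 = 792.00, centroid at (40.67, 48.00).
ΣA = 6632.00 mm², ΣAX̄ = 296048.00 mm³, ΣAȲ = 226336.00 mm³.
X̄ = 296048.00/6632.00 = 44.64 mm; Ȳ = 226336.00/6632.00 = 34.13 mm.

X̄ = 44.64 mm, Ȳ = 34.13 mm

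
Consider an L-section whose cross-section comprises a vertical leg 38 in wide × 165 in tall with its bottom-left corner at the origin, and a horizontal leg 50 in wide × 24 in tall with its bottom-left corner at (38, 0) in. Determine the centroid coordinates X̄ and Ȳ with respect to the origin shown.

X̄ = 26.07 in, Ȳ = 71.17 in

vertical leg: A = 38 × 165 = 6270.00, centroid at (19.00, 82.50).
horizontal leg: A = 50 × 24 = 1200.00, centroid at (63.00, 12.00).
ΣA = 7470.00 in²
ΣAX̄ = (6270.00)(19.00) + (1200.00)(63.00) = 194730.00 in³
ΣAȲ = (6270.00)(82.50) + (1200.00)(12.00) = 531675.00 in³
X̄ = 194730.00 / 7470.00 = 26.07 in
Ȳ = 531675.00 / 7470.00 = 71.17 in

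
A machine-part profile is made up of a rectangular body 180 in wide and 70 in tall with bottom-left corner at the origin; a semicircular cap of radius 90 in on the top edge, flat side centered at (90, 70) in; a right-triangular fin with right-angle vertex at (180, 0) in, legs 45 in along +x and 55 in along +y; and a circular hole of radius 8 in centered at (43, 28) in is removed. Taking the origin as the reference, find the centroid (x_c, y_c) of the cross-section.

x_c = 95.29 in, y_c = 69.60 in

rectangular body: A = 180 × 70 = 12600.00, centroid at (90.00, 35.00).
semicircular top: A = ½π·90² = 12723.45, centroid at (90.00, 108.20).
triangular fin: A = ½·45·55 = 1237.50, centroid at (195.00, 18.33).
hole: A = −π·8² = -201.06, centroid at (43.00, 28.00).
ΣA = 26359.89 in²
ΣAx_c = (12600.00)(90.00) + (12723.45)(90.00) + (1237.50)(195.00) + (-201.06)(43.00) = 2511777.36 in³
ΣAy_c = (12600.00)(35.00) + (12723.45)(108.20) + (1237.50)(18.33) + (-201.06)(28.00) = 1834699.28 in³
x_c = 2511777.36 / 26359.89 = 95.29 in
y_c = 1834699.28 / 26359.89 = 69.60 in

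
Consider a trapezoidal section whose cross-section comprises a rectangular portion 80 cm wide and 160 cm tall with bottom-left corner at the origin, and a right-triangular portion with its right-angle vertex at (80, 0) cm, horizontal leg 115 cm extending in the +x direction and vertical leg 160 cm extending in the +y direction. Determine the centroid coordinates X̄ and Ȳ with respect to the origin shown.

X̄ = 72.76 cm, Ȳ = 68.85 cm

Part | A | x̄ᵢ | ȳᵢ | A·x̄ᵢ | A·ȳᵢ
rectangular portion | 12800.00 | 40.00 | 80.00 | 512000.00 | 1024000.00
triangular portion | 9200.00 | 118.33 | 53.33 | 1088666.67 | 490666.67
Σ | 22000.00 |  |  | 1600666.67 | 1514666.67
X̄ = 1600666.67 / 22000.00 = 72.76 cm
Ȳ = 1514666.67 / 22000.00 = 68.85 cm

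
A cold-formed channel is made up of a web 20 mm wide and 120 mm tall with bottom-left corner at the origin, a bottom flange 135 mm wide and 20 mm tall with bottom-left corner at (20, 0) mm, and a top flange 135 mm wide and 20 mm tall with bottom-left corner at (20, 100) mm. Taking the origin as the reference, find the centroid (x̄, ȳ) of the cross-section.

x̄ = 63.65 mm, ȳ = 60.00 mm

web: A = 20 × 120 = 2400.00, centroid at (10.00, 60.00).
bottom flange: A = 135 × 20 = 2700.00, centroid at (87.50, 10.00).
top flange: A = 135 × 20 = 2700.00, centroid at (87.50, 110.00).
ΣA = 7800.00 mm²
ΣAx̄ = (2400.00)(10.00) + (2700.00)(87.50) + (2700.00)(87.50) = 496500.00 mm³
ΣAȳ = (2400.00)(60.00) + (2700.00)(10.00) + (2700.00)(110.00) = 468000.00 mm³
x̄ = 496500.00 / 7800.00 = 63.65 mm
ȳ = 468000.00 / 7800.00 = 60.00 mm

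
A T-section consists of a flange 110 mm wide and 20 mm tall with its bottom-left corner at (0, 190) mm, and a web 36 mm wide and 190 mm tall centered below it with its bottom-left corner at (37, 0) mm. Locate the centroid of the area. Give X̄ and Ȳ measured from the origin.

X̄ = 55.00 mm, Ȳ = 120.55 mm

web: A = 36 × 190 = 6840.00, centroid at (55.00, 95.00).
flange: A = 110 × 20 = 2200.00, centroid at (55.00, 200.00).
ΣA = 9040.00 mm², ΣAX̄ = 497200.00 mm³, ΣAȲ = 1089800.00 mm³.
X̄ = 497200.00/9040.00 = 55.00 mm; Ȳ = 1089800.00/9040.00 = 120.55 mm.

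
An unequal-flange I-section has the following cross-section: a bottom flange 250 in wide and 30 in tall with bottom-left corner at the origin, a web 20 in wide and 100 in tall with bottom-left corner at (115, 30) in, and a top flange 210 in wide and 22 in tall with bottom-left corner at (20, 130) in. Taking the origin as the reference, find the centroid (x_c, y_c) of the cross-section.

x_c = 125.00 in, y_c = 65.43 in

bottom flange: A = 250 × 30 = 7500.00, centroid at (125.00, 15.00).
web: A = 20 × 100 = 2000.00, centroid at (125.00, 80.00).
top flange: A = 210 × 22 = 4620.00, centroid at (125.00, 141.00).
ΣA = 14120.00 in², ΣAx_c = 1765000.00 in³, ΣAy_c = 923920.00 in³.
x_c = 1765000.00/14120.00 = 125.00 in; y_c = 923920.00/14120.00 = 65.43 in.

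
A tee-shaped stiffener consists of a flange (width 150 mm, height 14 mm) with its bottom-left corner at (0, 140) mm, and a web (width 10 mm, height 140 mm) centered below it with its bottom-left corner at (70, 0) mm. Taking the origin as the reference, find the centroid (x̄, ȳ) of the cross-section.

web: A = 10 × 140 = 1400.00, centroid at (75.00, 70.00).
flange: A = 150 × 14 = 2100.00, centroid at (75.00, 147.00).
ΣA = 3500.00 mm², ΣAx̄ = 262500.00 mm³, ΣAȳ = 406700.00 mm³.
x̄ = 262500.00/3500.00 = 75.00 mm; ȳ = 406700.00/3500.00 = 116.20 mm.

x̄ = 75.00 mm, ȳ = 116.20 mm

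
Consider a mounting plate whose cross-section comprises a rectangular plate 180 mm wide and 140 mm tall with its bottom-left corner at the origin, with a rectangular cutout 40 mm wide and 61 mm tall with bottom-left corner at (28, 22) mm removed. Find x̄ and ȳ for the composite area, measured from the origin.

plate: A = 180 × 140 = 25200.00, centroid at (90.00, 70.00).
hole: A = −(40 × 61) = -2440.00, centroid at (48.00, 52.50).
ΣA = 22760.00 mm²
ΣAx̄ = (25200.00)(90.00) + (-2440.00)(48.00) = 2150880.00 mm³
ΣAȳ = (25200.00)(70.00) + (-2440.00)(52.50) = 1635900.00 mm³
x̄ = 2150880.00 / 22760.00 = 94.50 mm
ȳ = 1635900.00 / 22760.00 = 71.88 mm

x̄ = 94.50 mm, ȳ = 71.88 mm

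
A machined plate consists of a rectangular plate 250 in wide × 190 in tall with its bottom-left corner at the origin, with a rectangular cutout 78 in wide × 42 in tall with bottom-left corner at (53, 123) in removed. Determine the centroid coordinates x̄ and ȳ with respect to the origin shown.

Part | A | x̄ᵢ | ȳᵢ | A·x̄ᵢ | A·ȳᵢ
plate | 47500.00 | 125.00 | 95.00 | 5937500.00 | 4512500.00
hole | -3276.00 | 92.00 | 144.00 | -301392.00 | -471744.00
Σ | 44224.00 |  |  | 5636108.00 | 4040756.00
x̄ = 5636108.00 / 44224.00 = 127.44 in
ȳ = 4040756.00 / 44224.00 = 91.37 in

x̄ = 127.44 in, ȳ = 91.37 in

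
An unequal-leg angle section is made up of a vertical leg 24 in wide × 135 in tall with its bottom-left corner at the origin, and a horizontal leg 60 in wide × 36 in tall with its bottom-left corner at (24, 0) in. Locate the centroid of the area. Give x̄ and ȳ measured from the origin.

x̄ = 28.80 in, ȳ = 47.70 in

vertical leg: A = 24 × 135 = 3240.00, centroid at (12.00, 67.50).
horizontal leg: A = 60 × 36 = 2160.00, centroid at (54.00, 18.00).
ΣA = 5400.00 in²
ΣAx̄ = (3240.00)(12.00) + (2160.00)(54.00) = 155520.00 in³
ΣAȳ = (3240.00)(67.50) + (2160.00)(18.00) = 257580.00 in³
x̄ = 155520.00 / 5400.00 = 28.80 in
ȳ = 257580.00 / 5400.00 = 47.70 in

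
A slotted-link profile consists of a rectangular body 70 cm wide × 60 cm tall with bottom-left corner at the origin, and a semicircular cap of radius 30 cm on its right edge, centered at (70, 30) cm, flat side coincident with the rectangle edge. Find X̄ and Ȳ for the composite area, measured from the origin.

X̄ = 47.02 cm, Ȳ = 30.00 cm

Part | A | x̄ᵢ | ȳᵢ | A·x̄ᵢ | A·ȳᵢ
rectangular body | 4200.00 | 35.00 | 30.00 | 147000.00 | 126000.00
semicircular end | 1413.72 | 82.73 | 30.00 | 116960.17 | 42411.50
Σ | 5613.72 |  |  | 263960.17 | 168411.50
X̄ = 263960.17 / 5613.72 = 47.02 cm
Ȳ = 168411.50 / 5613.72 = 30.00 cm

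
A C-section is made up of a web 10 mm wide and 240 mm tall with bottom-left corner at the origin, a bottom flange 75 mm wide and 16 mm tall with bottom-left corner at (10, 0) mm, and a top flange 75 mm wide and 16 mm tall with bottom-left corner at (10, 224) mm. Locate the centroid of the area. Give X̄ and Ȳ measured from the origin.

X̄ = 26.25 mm, Ȳ = 120.00 mm

web: A = 10 × 240 = 2400.00, centroid at (5.00, 120.00).
bottom flange: A = 75 × 16 = 1200.00, centroid at (47.50, 8.00).
top flange: A = 75 × 16 = 1200.00, centroid at (47.50, 232.00).
ΣA = 4800.00 mm², ΣAX̄ = 126000.00 mm³, ΣAȲ = 576000.00 mm³.
X̄ = 126000.00/4800.00 = 26.25 mm; Ȳ = 576000.00/4800.00 = 120.00 mm.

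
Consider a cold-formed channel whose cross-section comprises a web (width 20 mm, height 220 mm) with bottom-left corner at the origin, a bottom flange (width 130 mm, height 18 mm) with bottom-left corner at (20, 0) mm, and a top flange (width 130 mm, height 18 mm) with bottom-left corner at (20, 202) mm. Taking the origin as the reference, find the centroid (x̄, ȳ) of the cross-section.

web: A = 20 × 220 = 4400.00, centroid at (10.00, 110.00).
bottom flange: A = 130 × 18 = 2340.00, centroid at (85.00, 9.00).
top flange: A = 130 × 18 = 2340.00, centroid at (85.00, 211.00).
ΣA = 9080.00 mm²
ΣAx̄ = (4400.00)(10.00) + (2340.00)(85.00) + (2340.00)(85.00) = 441800.00 mm³
ΣAȳ = (4400.00)(110.00) + (2340.00)(9.00) + (2340.00)(211.00) = 998800.00 mm³
x̄ = 441800.00 / 9080.00 = 48.66 mm
ȳ = 998800.00 / 9080.00 = 110.00 mm

x̄ = 48.66 mm, ȳ = 110.00 mm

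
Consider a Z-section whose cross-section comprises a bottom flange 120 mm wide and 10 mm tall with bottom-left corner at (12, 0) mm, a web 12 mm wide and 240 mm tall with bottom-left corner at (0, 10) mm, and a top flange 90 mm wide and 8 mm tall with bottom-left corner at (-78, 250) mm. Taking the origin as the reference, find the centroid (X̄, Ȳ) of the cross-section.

bottom flange: A = 120 × 10 = 1200.00, centroid at (72.00, 5.00).
web: A = 12 × 240 = 2880.00, centroid at (6.00, 130.00).
top flange: A = 90 × 8 = 720.00, centroid at (-33.00, 254.00).
ΣA = 4800.00 mm²
ΣAX̄ = (1200.00)(72.00) + (2880.00)(6.00) + (720.00)(-33.00) = 79920.00 mm³
ΣAȲ = (1200.00)(5.00) + (2880.00)(130.00) + (720.00)(254.00) = 563280.00 mm³
X̄ = 79920.00 / 4800.00 = 16.65 mm
Ȳ = 563280.00 / 4800.00 = 117.35 mm

X̄ = 16.65 mm, Ȳ = 117.35 mm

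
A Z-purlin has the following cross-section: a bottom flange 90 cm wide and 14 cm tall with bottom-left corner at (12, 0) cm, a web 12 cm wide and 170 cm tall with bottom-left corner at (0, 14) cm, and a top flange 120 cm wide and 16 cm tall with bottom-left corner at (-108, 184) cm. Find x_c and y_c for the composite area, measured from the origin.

bottom flange: A = 90 × 14 = 1260.00, centroid at (57.00, 7.00).
web: A = 12 × 170 = 2040.00, centroid at (6.00, 99.00).
top flange: A = 120 × 16 = 1920.00, centroid at (-48.00, 192.00).
ΣA = 5220.00 cm²
ΣAx_c = (1260.00)(57.00) + (2040.00)(6.00) + (1920.00)(-48.00) = -8100.00 cm³
ΣAy_c = (1260.00)(7.00) + (2040.00)(99.00) + (1920.00)(192.00) = 579420.00 cm³
x_c = -8100.00 / 5220.00 = -1.55 cm
y_c = 579420.00 / 5220.00 = 111.00 cm

x_c = -1.55 cm, y_c = 111.00 cm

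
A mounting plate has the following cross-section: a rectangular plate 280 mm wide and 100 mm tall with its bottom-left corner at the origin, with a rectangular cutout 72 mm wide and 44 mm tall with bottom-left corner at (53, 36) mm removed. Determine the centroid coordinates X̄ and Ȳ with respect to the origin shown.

Part | A | x̄ᵢ | ȳᵢ | A·x̄ᵢ | A·ȳᵢ
plate | 28000.00 | 140.00 | 50.00 | 3920000.00 | 1400000.00
hole | -3168.00 | 89.00 | 58.00 | -281952.00 | -183744.00
Σ | 24832.00 |  |  | 3638048.00 | 1216256.00
X̄ = 3638048.00 / 24832.00 = 146.51 mm
Ȳ = 1216256.00 / 24832.00 = 48.98 mm

X̄ = 146.51 mm, Ȳ = 48.98 mm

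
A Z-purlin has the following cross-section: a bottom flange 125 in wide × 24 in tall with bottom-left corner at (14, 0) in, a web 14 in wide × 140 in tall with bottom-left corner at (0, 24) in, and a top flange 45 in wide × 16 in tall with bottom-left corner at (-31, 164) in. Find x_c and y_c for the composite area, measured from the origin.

Part | A | x̄ᵢ | ȳᵢ | A·x̄ᵢ | A·ȳᵢ
bottom flange | 3000.00 | 76.50 | 12.00 | 229500.00 | 36000.00
web | 1960.00 | 7.00 | 94.00 | 13720.00 | 184240.00
top flange | 720.00 | -8.50 | 172.00 | -6120.00 | 123840.00
Σ | 5680.00 |  |  | 237100.00 | 344080.00
x_c = 237100.00 / 5680.00 = 41.74 in
y_c = 344080.00 / 5680.00 = 60.58 in

x_c = 41.74 in, y_c = 60.58 in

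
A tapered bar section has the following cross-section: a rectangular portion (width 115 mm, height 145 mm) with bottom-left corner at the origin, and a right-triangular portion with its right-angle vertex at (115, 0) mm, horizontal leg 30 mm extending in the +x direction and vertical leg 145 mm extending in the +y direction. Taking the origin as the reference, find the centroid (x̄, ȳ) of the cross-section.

Part | A | x̄ᵢ | ȳᵢ | A·x̄ᵢ | A·ȳᵢ
rectangular portion | 16675.00 | 57.50 | 72.50 | 958812.50 | 1208937.50
triangular portion | 2175.00 | 125.00 | 48.33 | 271875.00 | 105125.00
Σ | 18850.00 |  |  | 1230687.50 | 1314062.50
x̄ = 1230687.50 / 18850.00 = 65.29 mm
ȳ = 1314062.50 / 18850.00 = 69.71 mm

x̄ = 65.29 mm, ȳ = 69.71 mm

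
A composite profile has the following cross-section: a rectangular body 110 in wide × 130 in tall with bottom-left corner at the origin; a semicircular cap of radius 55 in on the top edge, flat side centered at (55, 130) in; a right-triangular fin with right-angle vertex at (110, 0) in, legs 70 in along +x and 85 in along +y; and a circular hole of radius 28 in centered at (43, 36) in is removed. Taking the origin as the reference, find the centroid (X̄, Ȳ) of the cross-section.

X̄ = 68.42 in, Ȳ = 84.53 in

rectangular body: A = 110 × 130 = 14300.00, centroid at (55.00, 65.00).
semicircular top: A = ½π·55² = 4751.66, centroid at (55.00, 153.34).
triangular fin: A = ½·70·85 = 2975.00, centroid at (133.33, 28.33).
hole: A = −π·28² = -2463.01, centroid at (43.00, 36.00).
ΣA = 19563.65 in², ΣAX̄ = 1338598.53 in³, ΣAȲ = 1653755.68 in³.
X̄ = 1338598.53/19563.65 = 68.42 in; Ȳ = 1653755.68/19563.65 = 84.53 in.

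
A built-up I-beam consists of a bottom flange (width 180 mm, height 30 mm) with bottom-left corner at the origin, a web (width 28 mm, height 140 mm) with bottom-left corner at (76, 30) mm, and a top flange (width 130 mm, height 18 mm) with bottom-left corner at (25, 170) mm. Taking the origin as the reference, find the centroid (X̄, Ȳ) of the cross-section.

Part | A | x̄ᵢ | ȳᵢ | A·x̄ᵢ | A·ȳᵢ
bottom flange | 5400.00 | 90.00 | 15.00 | 486000.00 | 81000.00
web | 3920.00 | 90.00 | 100.00 | 352800.00 | 392000.00
top flange | 2340.00 | 90.00 | 179.00 | 210600.00 | 418860.00
Σ | 11660.00 |  |  | 1049400.00 | 891860.00
X̄ = 1049400.00 / 11660.00 = 90.00 mm
Ȳ = 891860.00 / 11660.00 = 76.49 mm

X̄ = 90.00 mm, Ȳ = 76.49 mm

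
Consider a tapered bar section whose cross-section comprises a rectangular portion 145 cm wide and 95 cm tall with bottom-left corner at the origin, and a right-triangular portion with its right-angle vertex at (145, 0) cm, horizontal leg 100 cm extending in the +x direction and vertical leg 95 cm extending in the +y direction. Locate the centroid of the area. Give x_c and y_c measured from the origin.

rectangular portion: A = 145 × 95 = 13775.00, centroid at (72.50, 47.50).
triangular portion: A = ½·100·95 = 4750.00, centroid at (178.33, 31.67).
ΣA = 18525.00 cm², ΣAx_c = 1845770.83 cm³, ΣAy_c = 804729.17 cm³.
x_c = 1845770.83/18525.00 = 99.64 cm; y_c = 804729.17/18525.00 = 43.44 cm.

x_c = 99.64 cm, y_c = 43.44 cm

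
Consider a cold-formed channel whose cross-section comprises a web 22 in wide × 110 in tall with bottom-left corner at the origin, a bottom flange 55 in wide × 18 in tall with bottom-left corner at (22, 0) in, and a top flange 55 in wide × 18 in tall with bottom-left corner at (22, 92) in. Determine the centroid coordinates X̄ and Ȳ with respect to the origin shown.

X̄ = 28.32 in, Ȳ = 55.00 in

web: A = 22 × 110 = 2420.00, centroid at (11.00, 55.00).
bottom flange: A = 55 × 18 = 990.00, centroid at (49.50, 9.00).
top flange: A = 55 × 18 = 990.00, centroid at (49.50, 101.00).
ΣA = 4400.00 in²
ΣAX̄ = (2420.00)(11.00) + (990.00)(49.50) + (990.00)(49.50) = 124630.00 in³
ΣAȲ = (2420.00)(55.00) + (990.00)(9.00) + (990.00)(101.00) = 242000.00 in³
X̄ = 124630.00 / 4400.00 = 28.32 in
Ȳ = 242000.00 / 4400.00 = 55.00 in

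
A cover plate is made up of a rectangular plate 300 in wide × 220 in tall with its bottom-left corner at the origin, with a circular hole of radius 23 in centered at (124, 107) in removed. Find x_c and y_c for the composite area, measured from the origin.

x_c = 150.67 in, y_c = 110.08 in

plate: A = 300 × 220 = 66000.00, centroid at (150.00, 110.00).
hole: A = −π·23² = -1661.90, centroid at (124.00, 107.00).
ΣA = 64338.10 in²
ΣAx_c = (66000.00)(150.00) + (-1661.90)(124.00) = 9693924.09 in³
ΣAy_c = (66000.00)(110.00) + (-1661.90)(107.00) = 7082176.43 in³
x_c = 9693924.09 / 64338.10 = 150.67 in
y_c = 7082176.43 / 64338.10 = 110.08 in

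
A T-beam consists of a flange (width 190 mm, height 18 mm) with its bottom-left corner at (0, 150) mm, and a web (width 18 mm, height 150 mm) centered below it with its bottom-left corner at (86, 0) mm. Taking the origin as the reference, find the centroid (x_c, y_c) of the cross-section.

x_c = 95.00 mm, y_c = 121.94 mm

web: A = 18 × 150 = 2700.00, centroid at (95.00, 75.00).
flange: A = 190 × 18 = 3420.00, centroid at (95.00, 159.00).
ΣA = 6120.00 mm²
ΣAx_c = (2700.00)(95.00) + (3420.00)(95.00) = 581400.00 mm³
ΣAy_c = (2700.00)(75.00) + (3420.00)(159.00) = 746280.00 mm³
x_c = 581400.00 / 6120.00 = 95.00 mm
y_c = 746280.00 / 6120.00 = 121.94 mm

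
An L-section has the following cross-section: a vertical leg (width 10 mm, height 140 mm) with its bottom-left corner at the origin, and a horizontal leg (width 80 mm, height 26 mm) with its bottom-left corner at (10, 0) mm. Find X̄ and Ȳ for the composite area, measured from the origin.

Part | A | x̄ᵢ | ȳᵢ | A·x̄ᵢ | A·ȳᵢ
vertical leg | 1400.00 | 5.00 | 70.00 | 7000.00 | 98000.00
horizontal leg | 2080.00 | 50.00 | 13.00 | 104000.00 | 27040.00
Σ | 3480.00 |  |  | 111000.00 | 125040.00
X̄ = 111000.00 / 3480.00 = 31.90 mm
Ȳ = 125040.00 / 3480.00 = 35.93 mm

X̄ = 31.90 mm, Ȳ = 35.93 mm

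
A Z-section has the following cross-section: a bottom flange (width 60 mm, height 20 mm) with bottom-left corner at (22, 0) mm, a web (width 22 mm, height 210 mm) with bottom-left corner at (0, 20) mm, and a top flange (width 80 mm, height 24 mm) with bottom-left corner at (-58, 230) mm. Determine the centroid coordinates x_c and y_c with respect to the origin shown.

bottom flange: A = 60 × 20 = 1200.00, centroid at (52.00, 10.00).
web: A = 22 × 210 = 4620.00, centroid at (11.00, 125.00).
top flange: A = 80 × 24 = 1920.00, centroid at (-18.00, 242.00).
ΣA = 7740.00 mm², ΣAx_c = 78660.00 mm³, ΣAy_c = 1054140.00 mm³.
x_c = 78660.00/7740.00 = 10.16 mm; y_c = 1054140.00/7740.00 = 136.19 mm.

x_c = 10.16 mm, y_c = 136.19 mm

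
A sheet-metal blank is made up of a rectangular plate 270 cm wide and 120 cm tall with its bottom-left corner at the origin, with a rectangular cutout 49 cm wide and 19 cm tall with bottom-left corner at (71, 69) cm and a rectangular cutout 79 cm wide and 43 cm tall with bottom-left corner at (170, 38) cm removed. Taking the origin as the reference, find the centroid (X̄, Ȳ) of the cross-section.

Part | A | x̄ᵢ | ȳᵢ | A·x̄ᵢ | A·ȳᵢ
plate | 32400.00 | 135.00 | 60.00 | 4374000.00 | 1944000.00
hole 1 | -931.00 | 95.50 | 78.50 | -88910.50 | -73083.50
hole 2 | -3397.00 | 209.50 | 59.50 | -711671.50 | -202121.50
Σ | 28072.00 |  |  | 3573418.00 | 1668795.00
X̄ = 3573418.00 / 28072.00 = 127.29 cm
Ȳ = 1668795.00 / 28072.00 = 59.45 cm

X̄ = 127.29 cm, Ȳ = 59.45 cm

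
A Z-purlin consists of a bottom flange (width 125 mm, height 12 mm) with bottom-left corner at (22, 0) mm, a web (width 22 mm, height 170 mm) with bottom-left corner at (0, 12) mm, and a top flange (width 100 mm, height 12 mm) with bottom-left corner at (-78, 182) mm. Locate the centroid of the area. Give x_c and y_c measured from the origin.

bottom flange: A = 125 × 12 = 1500.00, centroid at (84.50, 6.00).
web: A = 22 × 170 = 3740.00, centroid at (11.00, 97.00).
top flange: A = 100 × 12 = 1200.00, centroid at (-28.00, 188.00).
ΣA = 6440.00 mm², ΣAx_c = 134290.00 mm³, ΣAy_c = 597380.00 mm³.
x_c = 134290.00/6440.00 = 20.85 mm; y_c = 597380.00/6440.00 = 92.76 mm.

x_c = 20.85 mm, y_c = 92.76 mm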